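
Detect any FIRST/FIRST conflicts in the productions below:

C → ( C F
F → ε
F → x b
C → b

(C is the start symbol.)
No FIRST/FIRST conflicts.

Productions for C:
  C → ( C F: FIRST = { '(' }
  C → b: FIRST = { 'b' }
Productions for F:
  F → ε: FIRST = { ε }
  F → x b: FIRST = { 'x' }

All alternatives of each non-terminal have pairwise disjoint FIRST sets.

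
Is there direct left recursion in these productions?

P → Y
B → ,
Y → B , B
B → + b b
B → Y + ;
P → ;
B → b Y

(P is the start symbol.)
No direct left recursion

Direct left recursion occurs when N → N α for some non-terminal N (the right-hand side begins with the left-hand side itself).

P → Y: starts with Y
B → ,: starts with ','
Y → B , B: starts with B
B → + b b: starts with '+'
B → Y + ;: starts with Y
P → ;: starts with ';'
B → b Y: starts with b

No direct left recursion found.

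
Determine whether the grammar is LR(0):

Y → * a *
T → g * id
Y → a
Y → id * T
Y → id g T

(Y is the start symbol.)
Yes, the grammar is LR(0)

A grammar is LR(0) if no state in the canonical LR(0) collection has:
  - both a shift item (dot before a terminal) and a complete item (shift-reduce conflict), or
  - two or more complete items (reduce-reduce conflict; the accept item [Y' → Y .] counts as a complete item here).

Augment with Y' → Y and build the canonical LR(0) collection (I0 = CLOSURE({[Y' → . Y]}), then GOTO on every symbol after a dot until no new states appear). It has 14 states:
  I0: { [Y → . * a *], [Y → . a], [Y → . id * T], [Y → . id g T], [Y' → . Y] }  — shift
  I1: { [Y → * . a *] }  — shift
  I2: { [Y' → Y .] }  — accept
  I3: { [Y → a .] }  — reduce
  I4: { [Y → id . * T], [Y → id . g T] }  — shift
  I5: { [T → . g * id], [Y → id * . T] }  — shift
  I6: { [T → . g * id], [Y → id g . T] }  — shift
  I7: { [Y → id g T .] }  — reduce
  I8: { [T → g . * id] }  — shift
  I9: { [T → g * . id] }  — shift
  I10: { [T → g * id .] }  — reduce
  I11: { [Y → id * T .] }  — reduce
  I12: { [Y → * a . *] }  — shift
  I13: { [Y → * a * .] }  — reduce

Every state is either a pure shift/goto state or contains exactly one complete item and nothing to shift — no conflicts. The grammar is LR(0).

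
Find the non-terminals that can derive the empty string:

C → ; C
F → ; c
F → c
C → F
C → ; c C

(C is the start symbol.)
None

There are no ε-productions, so no non-terminal can derive ε.
No non-terminals are nullable.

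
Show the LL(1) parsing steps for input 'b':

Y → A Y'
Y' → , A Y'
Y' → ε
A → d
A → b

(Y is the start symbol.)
LL(1) parsing maintains a stack (initially the start symbol over $) and the input. At each step: if the stack top is a terminal, match it against the current input token; if it is a non-terminal N, replace it with the RHS of M[N, lookahead] (the unique production whose predict set contains the lookahead).

Stack is shown with the top on the left.

Stack   Input  Action
---------------------
Y $     b $    output Y → A Y'
A Y' $  b $    output A → b
b Y' $  b $    match 'b'
Y' $    $      output Y' → ε
$       $      accept

The string is accepted.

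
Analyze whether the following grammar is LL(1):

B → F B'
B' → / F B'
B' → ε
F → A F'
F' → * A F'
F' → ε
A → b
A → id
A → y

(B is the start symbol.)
Yes, the grammar is LL(1).

A grammar is LL(1) if for each non-terminal N with multiple productions, the predict sets of those productions are pairwise disjoint, where PREDICT(N → α) = (FIRST(α) \ {ε}) ∪ (FOLLOW(N) if α ⇒* ε).

Relevant sets:
  FOLLOW(B') = { $ }
  FOLLOW(F') = { $, '/' }

For B':
  PREDICT(B' → '/' F B') = { '/' }
  PREDICT(B' → ε) = { $ }
For F':
  PREDICT(F' → '*' A F') = { '*' }
  PREDICT(F' → ε) = { $, '/' }
For A:
  PREDICT(A → b) = { 'b' }
  PREDICT(A → id) = { 'id' }
  PREDICT(A → y) = { 'y' }
B, F have a single production, so nothing to check there.

All predict sets are disjoint. The grammar IS LL(1).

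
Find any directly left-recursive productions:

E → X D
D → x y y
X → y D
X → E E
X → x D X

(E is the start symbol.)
No direct left recursion

E → X D: starts with X
D → x y y: starts with x
X → y D: starts with y
X → E E: starts with E
X → x D X: starts with x

No direct left recursion found.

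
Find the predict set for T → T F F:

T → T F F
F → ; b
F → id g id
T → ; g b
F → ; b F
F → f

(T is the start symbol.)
PREDICT(T → T F F) = (FIRST(RHS) \ {ε}) ∪ (FOLLOW(T) if ε ∈ FIRST(RHS), i.e. RHS ⇒* ε)
FIRST(T) = { ';' }
FIRST(T F F) = { ';' }
ε ∉ FIRST(T F F), so FOLLOW(T) is not added.
PREDICT(T → T F F) = { ';' }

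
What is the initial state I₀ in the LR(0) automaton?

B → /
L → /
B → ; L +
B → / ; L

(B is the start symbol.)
First, augment the grammar with B' → B
I₀ = CLOSURE({ [B' → . B] }):
  [B' → . B] has the dot before B: add [B → . /], [B → . ; L +], [B → . / ; L]
No further items can be added.

I₀ = { [B → . / ; L], [B → . /], [B → . ; L +], [B' → . B] }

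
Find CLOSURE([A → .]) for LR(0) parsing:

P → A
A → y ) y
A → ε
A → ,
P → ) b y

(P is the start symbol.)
To compute CLOSURE, for each item [A → α.Bβ] where B is a non-terminal, add [B → .γ] for all productions B → γ; repeat for the newly added items until nothing changes.

Start with: [A → .]
The dot is at the end, so nothing is added.

CLOSURE = { [A → .] }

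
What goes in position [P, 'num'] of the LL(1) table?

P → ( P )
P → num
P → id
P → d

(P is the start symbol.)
To find M[P, 'num'], we find productions for P where 'num' is in the predict set (PREDICT(N → α) = (FIRST(α) \ {ε}) ∪ (FOLLOW(N) if α ⇒* ε)).

P → ( P ): PREDICT = { '(' }
P → num: PREDICT = { 'num' }
  'num' is in predict set, so this production goes in M[P, 'num']
P → id: PREDICT = { 'id' }
P → d: PREDICT = { 'd' }

M[P, 'num'] = P → num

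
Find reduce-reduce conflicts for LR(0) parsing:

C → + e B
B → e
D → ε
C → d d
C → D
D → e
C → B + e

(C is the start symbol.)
A reduce-reduce conflict occurs when an LR(0) state has two complete items [A → α .] and [B → β .] — both call for a reduction, and with no lookahead the parser cannot choose between them.

Augment with C' → C and build the canonical LR(0) collection (I0 = CLOSURE({[C' → . C]}), then GOTO on every symbol after a dot until no new states appear). It has 13 states:
  I0: { [B → . e], [C → . + e B], [C → . B + e], [C → . D], [C → . d d], [C' → . C], [D → . e], [D → .] }  — shift, reduce
  I1: { [C → + . e B] }  — shift
  I2: { [C → B . + e] }  — shift
  I3: { [C' → C .] }  — accept
  I4: { [C → D .] }  — reduce
  I5: { [C → d . d] }  — shift
  I6: { [B → e .], [D → e .] }  — 2 reduces
  I7: { [C → d d .] }  — reduce
  I8: { [C → B + . e] }  — shift
  I9: { [C → B + e .] }  — reduce
  I10: { [B → . e], [C → + e . B] }  — shift
  I11: { [C → + e B .] }  — reduce
  I12: { [B → e .] }  — reduce

I6 contains complete items [B → e .], [D → e .] — reduce-reduce conflict.

Answer: Yes — I6: [B → e .] vs [D → e .]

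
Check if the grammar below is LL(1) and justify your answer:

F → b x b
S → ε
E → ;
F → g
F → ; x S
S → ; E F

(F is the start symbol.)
A grammar is LL(1) if for each non-terminal N with multiple productions, the predict sets of those productions are pairwise disjoint, where PREDICT(N → α) = (FIRST(α) \ {ε}) ∪ (FOLLOW(N) if α ⇒* ε).

Relevant sets:
  FOLLOW(S) = { $ }

For F:
  PREDICT(F → b x b) = { 'b' }
  PREDICT(F → g) = { 'g' }
  PREDICT(F → ';' x S) = { ';' }
For S:
  PREDICT(S → ε) = { $ }
  PREDICT(S → ';' E F) = { ';' }
E has a single production, so nothing to check there.

All predict sets are disjoint. The grammar IS LL(1).

Answer: Yes, the grammar is LL(1).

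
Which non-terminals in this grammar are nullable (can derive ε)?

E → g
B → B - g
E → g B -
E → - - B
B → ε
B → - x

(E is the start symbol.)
{ 'B' }

A non-terminal is nullable if it can derive ε (the empty string): either it has an ε-production, or it has a production whose right-hand side consists entirely of nullable non-terminals.

ε-productions: B → ε
So B is immediately nullable.
No further non-terminal can be added: every production for the remaining non-terminals contains a terminal or a non-nullable non-terminal.
Nullable = { 'B' }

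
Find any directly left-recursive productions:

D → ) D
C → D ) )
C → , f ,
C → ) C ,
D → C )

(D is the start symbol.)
No direct left recursion

Direct left recursion occurs when N → N α for some non-terminal N (the right-hand side begins with the left-hand side itself).

D → ) D: starts with ')'
C → D ) ): starts with D
C → , f ,: starts with ','
C → ) C ,: starts with ')'
D → C ): starts with C

No direct left recursion found.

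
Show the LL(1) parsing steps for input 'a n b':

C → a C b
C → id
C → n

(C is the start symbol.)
Stack is shown with the top on the left.

Stack    Input    Action
------------------------
C $      a n b $  output C → a C b
a C b $  a n b $  match 'a'
C b $    n b $    output C → n
n b $    n b $    match 'n'
b $      b $      match 'b'
$        $        accept

The string is accepted.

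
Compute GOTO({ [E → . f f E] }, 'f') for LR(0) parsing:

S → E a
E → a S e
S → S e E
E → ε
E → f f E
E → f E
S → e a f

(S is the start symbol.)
{ [E → f . f E] }

GOTO(I, 'f') = CLOSURE({ [A → αX.β] : [A → α.Xβ] ∈ I, X = 'f' })

Items with dot before 'f', with the dot advanced:
  [E → . f f E] → [E → f . f E]
Closure adds nothing (no advanced item has the dot before a non-terminal).

GOTO = { [E → f . f E] }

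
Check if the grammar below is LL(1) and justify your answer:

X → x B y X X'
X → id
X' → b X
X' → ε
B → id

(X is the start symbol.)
No. Predict set conflict for X': { 'b' }

Relevant sets:
  FOLLOW(X') = { $, 'b' }

For X:
  PREDICT(X → x B y X X') = { 'x' }
  PREDICT(X → id) = { 'id' }
For X':
  PREDICT(X' → b X) = { 'b' }
  PREDICT(X' → ε) = { $, 'b' }
B has a single production, so nothing to check there.

Conflict found: Predict set conflict for X': { 'b' }
The grammar is NOT LL(1).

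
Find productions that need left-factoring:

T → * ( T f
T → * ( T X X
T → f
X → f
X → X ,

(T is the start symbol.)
Left-factoring is needed when two productions for the same non-terminal
share a common prefix on the right-hand side.

Productions for T:
  T → * ( T f
  T → * ( T X X
  T → f
Productions for X:
  X → f
  X → X ,

Found common prefix '* ( T' in productions for T

Answer: Yes, T has productions with common prefix '* ( T'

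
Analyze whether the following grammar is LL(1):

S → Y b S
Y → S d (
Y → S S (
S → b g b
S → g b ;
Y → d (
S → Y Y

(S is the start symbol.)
No. Predict set conflict for S: { 'b' }

A grammar is LL(1) if for each non-terminal N with multiple productions, the predict sets of those productions are pairwise disjoint, where PREDICT(N → α) = (FIRST(α) \ {ε}) ∪ (FOLLOW(N) if α ⇒* ε).

Relevant sets:
  FIRST(Y) = { 'b', 'd', 'g' }
  FIRST(S) = { 'b', 'd', 'g' }

For S:
  PREDICT(S → Y b S) = { 'b', 'd', 'g' }
  PREDICT(S → b g b) = { 'b' }
  PREDICT(S → g b ';') = { 'g' }
  PREDICT(S → Y Y) = { 'b', 'd', 'g' }
For Y:
  PREDICT(Y → S d '(') = { 'b', 'd', 'g' }
  PREDICT(Y → S S '(') = { 'b', 'd', 'g' }
  PREDICT(Y → d '(') = { 'd' }

Conflict found: Predict set conflict for S: { 'b' }
The grammar is NOT LL(1).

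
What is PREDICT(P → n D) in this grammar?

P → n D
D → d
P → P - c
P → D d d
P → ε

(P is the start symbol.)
PREDICT(P → n D) = (FIRST(RHS) \ {ε}) ∪ (FOLLOW(P) if ε ∈ FIRST(RHS), i.e. RHS ⇒* ε)
FIRST(n D) = { 'n' }
ε ∉ FIRST(n D), so FOLLOW(P) is not added.
PREDICT(P → n D) = { 'n' }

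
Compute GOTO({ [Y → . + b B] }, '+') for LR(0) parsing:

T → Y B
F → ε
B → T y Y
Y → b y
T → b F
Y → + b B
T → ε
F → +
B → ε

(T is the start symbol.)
{ [Y → + . b B] }

GOTO(I, '+') = CLOSURE({ [A → αX.β] : [A → α.Xβ] ∈ I, X = '+' })

Items with dot before '+', with the dot advanced:
  [Y → . + b B] → [Y → + . b B]
Closure adds nothing (no advanced item has the dot before a non-terminal).

GOTO = { [Y → + . b B] }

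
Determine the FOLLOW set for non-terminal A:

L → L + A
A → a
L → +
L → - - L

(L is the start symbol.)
In L → L + A: A is at the end, add FOLLOW(L)

The FOLLOW sets referred to above (computed the same way, to a fixed point):
  FOLLOW(L) = { $, '+' }

Taking the union: FOLLOW(A) = { $, '+' }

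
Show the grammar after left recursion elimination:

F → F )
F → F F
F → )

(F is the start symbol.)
F → ) F'
F' → ) F'
F' → F F'
F' → ε

F is directly left-recursive. The standard transformation for
  A → A α₁ | ... | A α_m | β₁ | ... | β_n
is
  A  → β₁ A' | ... | β_n A'
  A' → α₁ A' | ... | α_m A' | ε

F → ) becomes F → ) F'
F → F ) becomes F' → ) F'
F → F F becomes F' → F F'
Add F' → ε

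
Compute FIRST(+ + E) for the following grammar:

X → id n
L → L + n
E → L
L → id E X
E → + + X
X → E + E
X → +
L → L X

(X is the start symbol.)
To compute FIRST(+ + E), process the symbols left to right:
Symbol + is a terminal. Add '+' and stop.
FIRST(+ + E) = { '+' }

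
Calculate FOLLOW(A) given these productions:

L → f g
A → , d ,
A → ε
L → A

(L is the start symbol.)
{ $ }

To compute FOLLOW(A), find every occurrence of A on a right-hand side N → α A β: add FIRST(β) \ {ε}, and if β is empty or nullable also add FOLLOW(N). Iterate to a fixed point.

In L → A: A is at the end, add FOLLOW(L)

The FOLLOW sets referred to above (computed the same way, to a fixed point):
  FOLLOW(L) = { $ }

Taking the union: FOLLOW(A) = { $ }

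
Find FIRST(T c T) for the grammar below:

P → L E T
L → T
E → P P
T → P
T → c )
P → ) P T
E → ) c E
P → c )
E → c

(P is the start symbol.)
{ ')', 'c' }

FIRST sets of the non-terminals involved (from the grammar, by fixed-point iteration):
  FIRST(T) = { ')', 'c' }

To compute FIRST(T c T), process the symbols left to right:
Symbol T is a non-terminal. Add FIRST(T) \ {ε} = { ')', 'c' }
T is not nullable (ε ∉ FIRST(T)), so stop here.
FIRST(T c T) = { ')', 'c' }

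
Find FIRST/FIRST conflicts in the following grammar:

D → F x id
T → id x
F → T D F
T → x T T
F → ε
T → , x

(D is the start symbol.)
No FIRST/FIRST conflicts.

FIRST sets of the non-terminals at (or reachable through a nullable prefix from) the front of some alternative:
  FIRST(T) = { ',', 'id', 'x' }

Productions for T:
  T → id x: FIRST = { 'id' }
  T → x T T: FIRST = { 'x' }
  T → , x: FIRST = { ',' }
Productions for F:
  F → T D F: FIRST = { ',', 'id', 'x' }
  F → ε: FIRST = { ε }
D has only one production, so no FIRST/FIRST conflict is possible there.

All alternatives of each non-terminal have pairwise disjoint FIRST sets.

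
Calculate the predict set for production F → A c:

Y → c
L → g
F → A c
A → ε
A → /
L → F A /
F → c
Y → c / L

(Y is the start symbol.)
PREDICT(F → A c) = (FIRST(RHS) \ {ε}) ∪ (FOLLOW(F) if ε ∈ FIRST(RHS), i.e. RHS ⇒* ε)
FIRST(A) = { '/', ε }
FIRST(A c) = { '/', 'c' }
ε ∉ FIRST(A c), so FOLLOW(F) is not added.
PREDICT(F → A c) = { '/', 'c' }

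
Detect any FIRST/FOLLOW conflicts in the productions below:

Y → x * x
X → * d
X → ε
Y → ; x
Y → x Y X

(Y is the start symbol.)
Yes. X → '*' d with FOLLOW(X) on { '*' }

Nullable non-terminals: X.

X: nullable alternative(s) X → ε; FOLLOW(X) = { $, '*' }
  X → * d: FIRST \ {ε} = { '*' } — overlaps FOLLOW(X) on { '*' }: CONFLICT
  X → ε: FIRST \ {ε} = { } — this is the only nullable alternative, skip

Y has no nullable alternative, so no FIRST/FOLLOW check is needed there.

So the grammar has 1 FIRST/FOLLOW conflict (marked CONFLICT above).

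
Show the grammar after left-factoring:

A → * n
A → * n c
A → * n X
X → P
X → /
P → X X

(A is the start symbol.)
A → * n A'
A' → ε
A' → c
A' → X
X → P
X → /
P → X X

Left-factoring transforms A → αβ₁ | αβ₂ into A → αA' and A' → β₁ | β₂
(α is the longest common prefix among the alternatives). Repeat until
no nonterminal has two alternatives with a common prefix.

Round 1: A has alternatives sharing prefix '* n'. Introduce A': A → * n A'
  Add: A' → ε
  Add: A' → c
  Add: A' → X

No remaining common prefixes — done.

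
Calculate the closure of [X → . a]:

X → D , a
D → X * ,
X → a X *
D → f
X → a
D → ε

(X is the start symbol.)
To compute CLOSURE, for each item [A → α.Bβ] where B is a non-terminal, add [B → .γ] for all productions B → γ; repeat for the newly added items until nothing changes.

Start with: [X → . a]
The dot precedes the terminal a, so nothing is added.

CLOSURE = { [X → . a] }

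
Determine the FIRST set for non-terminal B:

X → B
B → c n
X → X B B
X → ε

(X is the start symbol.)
To compute FIRST(B), examine every production with B on the left-hand side, reading each right-hand side left to right until a non-nullable symbol is reached.

From B → c n:
  - c is a terminal: add 'c' and stop

Collecting: FIRST(B) = { 'c' }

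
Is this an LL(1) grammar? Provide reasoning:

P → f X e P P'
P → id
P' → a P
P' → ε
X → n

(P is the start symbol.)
No. Predict set conflict for P': { 'a' }

Relevant sets:
  FOLLOW(P') = { $, 'a' }

For P:
  PREDICT(P → f X e P P') = { 'f' }
  PREDICT(P → id) = { 'id' }
For P':
  PREDICT(P' → a P) = { 'a' }
  PREDICT(P' → ε) = { $, 'a' }
X has a single production, so nothing to check there.

Conflict found: Predict set conflict for P': { 'a' }
The grammar is NOT LL(1).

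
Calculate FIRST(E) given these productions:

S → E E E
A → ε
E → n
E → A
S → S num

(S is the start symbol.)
{ 'n', ε }

To compute FIRST(E), examine every production with E on the left-hand side, reading each right-hand side left to right until a non-nullable symbol is reached.

FIRST sets of the other non-terminals involved (by the same procedure, iterated to a fixed point):
  FIRST(A) = { ε }

From E → n:
  - n is a terminal: add 'n' and stop
From E → A:
  - A is a non-terminal: add FIRST(A) \ {ε} = { }
    A is nullable and nothing follows, so the whole right-hand side can vanish: ε ∈ FIRST(E)

Collecting: FIRST(E) = { 'n', ε }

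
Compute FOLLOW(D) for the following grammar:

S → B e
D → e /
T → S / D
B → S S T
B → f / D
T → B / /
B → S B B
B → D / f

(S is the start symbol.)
{ '/', 'e', 'f' }

In T → S / D: D is at the end, add FOLLOW(T)
In B → f / D: D is at the end, add FOLLOW(B)
In B → D / f: D is followed by '/' f, add FIRST('/' f) \ {ε} = { '/' }

The FOLLOW sets referred to above (computed the same way, to a fixed point):
  FOLLOW(T) = { '/', 'e', 'f' }
  FOLLOW(B) = { '/', 'e', 'f' }

Taking the union: FOLLOW(D) = { '/', 'e', 'f' }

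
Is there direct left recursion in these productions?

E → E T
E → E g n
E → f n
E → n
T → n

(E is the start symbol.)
Direct left recursion occurs when N → N α for some non-terminal N (the right-hand side begins with the left-hand side itself).

E → E T: LEFT RECURSIVE (starts with E)
E → E g n: LEFT RECURSIVE (starts with E)
E → f n: starts with f
E → n: starts with n
T → n: starts with n

The grammar has direct left recursion on: E.

Answer: Yes, E is left-recursive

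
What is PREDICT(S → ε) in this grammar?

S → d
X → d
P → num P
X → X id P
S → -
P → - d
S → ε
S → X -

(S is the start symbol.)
PREDICT(S → ε) = (FIRST(RHS) \ {ε}) ∪ (FOLLOW(S) if ε ∈ FIRST(RHS), i.e. RHS ⇒* ε)
The right-hand side is ε (FIRST(ε) = { ε }), so the predict set is FOLLOW(S) = { $ }
PREDICT(S → ε) = { $ }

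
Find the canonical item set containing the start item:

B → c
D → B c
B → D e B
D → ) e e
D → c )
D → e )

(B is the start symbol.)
{ [B → . D e B], [B → . c], [B' → . B], [D → . ) e e], [D → . B c], [D → . c )], [D → . e )] }

First, augment the grammar with B' → B
I₀ = CLOSURE({ [B' → . B] }):
  [B' → . B] has the dot before B: add [B → . c], [B → . D e B]
  [B → . D e B] has the dot before D: add [D → . B c], [D → . ) e e], [D → . c )], [D → . e )]
No further items can be added.

I₀ = { [B → . D e B], [B → . c], [B' → . B], [D → . ) e e], [D → . B c], [D → . c )], [D → . e )] }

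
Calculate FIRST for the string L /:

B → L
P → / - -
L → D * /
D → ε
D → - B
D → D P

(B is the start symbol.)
{ '*', '-', '/' }

FIRST sets of the non-terminals involved (from the grammar, by fixed-point iteration):
  FIRST(L) = { '*', '-', '/' }

To compute FIRST(L /), process the symbols left to right:
Symbol L is a non-terminal. Add FIRST(L) \ {ε} = { '*', '-', '/' }
L is not nullable (ε ∉ FIRST(L)), so stop here.
FIRST(L /) = { '*', '-', '/' }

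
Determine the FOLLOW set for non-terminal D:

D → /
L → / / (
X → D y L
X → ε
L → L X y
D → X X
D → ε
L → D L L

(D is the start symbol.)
{ $, '/', 'y' }

To compute FOLLOW(D), find every occurrence of D on a right-hand side N → α D β: add FIRST(β) \ {ε}, and if β is empty or nullable also add FOLLOW(N). Iterate to a fixed point.

D is the start symbol, so $ ∈ FOLLOW(D).
In X → D y L: D is followed by y L, add FIRST(y L) \ {ε} = { 'y' }
In L → D L L: D is followed by L L, add FIRST(L L) \ {ε} = { '/', 'y' }

Taking the union: FOLLOW(D) = { $, '/', 'y' }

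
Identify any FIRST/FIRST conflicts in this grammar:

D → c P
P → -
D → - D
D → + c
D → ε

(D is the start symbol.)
No FIRST/FIRST conflicts.

A FIRST/FIRST conflict occurs when two productions N → α and N → β for the same non-terminal have FIRST(α) ∩ FIRST(β) ≠ ∅ (with ε ∈ FIRST of a nullable right-hand side, so two nullable alternatives also conflict).

Productions for D:
  D → c P: FIRST = { 'c' }
  D → - D: FIRST = { '-' }
  D → + c: FIRST = { '+' }
  D → ε: FIRST = { ε }
P has only one production, so no FIRST/FIRST conflict is possible there.

All alternatives of each non-terminal have pairwise disjoint FIRST sets.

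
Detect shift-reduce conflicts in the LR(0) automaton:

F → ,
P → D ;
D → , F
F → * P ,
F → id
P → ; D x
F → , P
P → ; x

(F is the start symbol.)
Yes — I2: [F → , .] vs [D → . , F]

Augment with F' → F and build the canonical LR(0) collection (I0 = CLOSURE({[F' → . F]}), then GOTO on every symbol after a dot until no new states appear). It has 16 states:
  I0: { [F → . * P ,], [F → . , P], [F → . ,], [F → . id], [F' → . F] }  — shift
  I1: { [D → . , F], [F → * . P ,], [P → . ; D x], [P → . ; x], [P → . D ;] }  — shift
  I2: { [D → . , F], [F → , . P], [F → , .], [P → . ; D x], [P → . ; x], [P → . D ;] }  — shift, reduce
  I3: { [F' → F .] }  — accept
  I4: { [F → id .] }  — reduce
  I5: { [D → , . F], [F → . * P ,], [F → . , P], [F → . ,], [F → . id] }  — shift
  I6: { [D → . , F], [P → ; . D x], [P → ; . x] }  — shift
  I7: { [P → D . ;] }  — shift
  I8: { [F → , P .] }  — reduce
  I9: { [P → D ; .] }  — reduce
  I10: { [P → ; D . x] }  — shift
  I11: { [P → ; x .] }  — reduce
  I12: { [P → ; D x .] }  — reduce
  I13: { [D → , F .] }  — reduce
  I14: { [F → * P . ,] }  — shift
  I15: { [F → * P , .] }  — reduce

I2 contains reduce item [F → , .] and shift items [D → . , F], [P → . ; D x], [P → . ; x] — shift-reduce conflict.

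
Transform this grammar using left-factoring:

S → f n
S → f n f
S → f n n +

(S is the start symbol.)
S → f n S'
S' → ε
S' → f
S' → n +

Left-factoring transforms A → αβ₁ | αβ₂ into A → αA' and A' → β₁ | β₂
(α is the longest common prefix among the alternatives). Repeat until
no nonterminal has two alternatives with a common prefix.

Round 1: S has alternatives sharing prefix 'f n'. Introduce S': S → f n S'
  Add: S' → ε
  Add: S' → f
  Add: S' → n +

No remaining common prefixes — done.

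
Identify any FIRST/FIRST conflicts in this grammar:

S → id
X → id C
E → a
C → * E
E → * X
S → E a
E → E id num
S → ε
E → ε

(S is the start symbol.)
Yes. S → id / S → E a on { 'id' }; E → a / E → E id num on { 'a' }; E → '*' X / E → E id num on { '*' }

FIRST sets of the non-terminals at (or reachable through a nullable prefix from) the front of some alternative:
  FIRST(E) = { '*', 'a', 'id', ε }

Productions for S:
  S → id: FIRST = { 'id' }
  S → E a: FIRST = { '*', 'a', 'id' }
  S → ε: FIRST = { ε }
Productions for E:
  E → a: FIRST = { 'a' }
  E → * X: FIRST = { '*' }
  E → E id num: FIRST = { '*', 'a', 'id' }
  E → ε: FIRST = { ε }
X, C have only one production, so no FIRST/FIRST conflict is possible there.

Conflict for S: S → id and S → E a
  Overlap: { 'id' }
Conflict for E: E → a and E → E id num
  Overlap: { 'a' }
Conflict for E: E → * X and E → E id num
  Overlap: { '*' }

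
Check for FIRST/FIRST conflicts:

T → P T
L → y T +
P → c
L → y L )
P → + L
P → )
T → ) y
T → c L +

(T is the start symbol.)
Yes. T → P T / T → ')' y on { ')' }; T → P T / T → c L '+' on { 'c' }; L → y T '+' / L → y L ')' on { 'y' }

FIRST sets of the non-terminals at (or reachable through a nullable prefix from) the front of some alternative:
  FIRST(P) = { ')', '+', 'c' }

Productions for T:
  T → P T: FIRST = { ')', '+', 'c' }
  T → ) y: FIRST = { ')' }
  T → c L +: FIRST = { 'c' }
Productions for L:
  L → y T +: FIRST = { 'y' }
  L → y L ): FIRST = { 'y' }
Productions for P:
  P → c: FIRST = { 'c' }
  P → + L: FIRST = { '+' }
  P → ): FIRST = { ')' }

Conflict for T: T → P T and T → ) y
  Overlap: { ')' }
Conflict for T: T → P T and T → c L +
  Overlap: { 'c' }
Conflict for L: L → y T + and L → y L )
  Overlap: { 'y' }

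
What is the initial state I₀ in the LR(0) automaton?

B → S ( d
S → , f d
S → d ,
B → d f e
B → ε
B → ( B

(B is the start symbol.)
{ [B → . ( B], [B → . S ( d], [B → . d f e], [B → .], [B' → . B], [S → . , f d], [S → . d ,] }

First, augment the grammar with B' → B
I₀ = CLOSURE({ [B' → . B] }):
  [B' → . B] has the dot before B: add [B → . S ( d], [B → . d f e], [B → .], [B → . ( B]
  [B → . S ( d] has the dot before S: add [S → . , f d], [S → . d ,]
No further items can be added.

I₀ = { [B → . ( B], [B → . S ( d], [B → . d f e], [B → .], [B' → . B], [S → . , f d], [S → . d ,] }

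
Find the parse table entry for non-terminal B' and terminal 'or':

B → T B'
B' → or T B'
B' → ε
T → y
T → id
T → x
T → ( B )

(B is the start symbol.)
B' → or T B'

To find M[B', 'or'], we find productions for B' where 'or' is in the predict set (PREDICT(N → α) = (FIRST(α) \ {ε}) ∪ (FOLLOW(N) if α ⇒* ε)).

Relevant sets:
  FOLLOW(B') = { $, ')' }

B' → or T B': PREDICT = { 'or' }
  'or' is in predict set, so this production goes in M[B', 'or']
B' → ε: PREDICT = { $, ')' }

M[B', 'or'] = B' → or T B'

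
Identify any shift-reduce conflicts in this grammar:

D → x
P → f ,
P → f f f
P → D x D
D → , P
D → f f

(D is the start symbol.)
Yes — I10: [D → f f .] vs [P → f f . f]

Augment with D' → D and build the canonical LR(0) collection (I0 = CLOSURE({[D' → . D]}), then GOTO on every symbol after a dot until no new states appear). It has 14 states:
  I0: { [D → . , P], [D → . f f], [D → . x], [D' → . D] }  — shift
  I1: { [D → , . P], [D → . , P], [D → . f f], [D → . x], [P → . D x D], [P → . f ,], [P → . f f f] }  — shift
  I2: { [D' → D .] }  — accept
  I3: { [D → f . f] }  — shift
  I4: { [D → x .] }  — reduce
  I5: { [D → f f .] }  — reduce
  I6: { [P → D . x D] }  — shift
  I7: { [D → , P .] }  — reduce
  I8: { [D → f . f], [P → f . ,], [P → f . f f] }  — shift
  I9: { [P → f , .] }  — reduce
  I10: { [D → f f .], [P → f f . f] }  — shift, reduce
  I11: { [P → f f f .] }  — reduce
  I12: { [D → . , P], [D → . f f], [D → . x], [P → D x . D] }  — shift
  I13: { [P → D x D .] }  — reduce

I10 contains reduce item [D → f f .] and shift item [P → f f . f] — shift-reduce conflict.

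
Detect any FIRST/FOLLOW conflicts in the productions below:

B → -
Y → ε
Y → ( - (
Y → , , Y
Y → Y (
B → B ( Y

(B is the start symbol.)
Yes. Y → '(' '-' '(' with FOLLOW(Y) on { '(' }; Y → Y '(' with FOLLOW(Y) on { '(' }

A FIRST/FOLLOW conflict occurs when a non-terminal N has a nullable alternative N → β (β ⇒* ε) and another alternative N → α with FIRST(α) ∩ FOLLOW(N) ≠ ∅: on such a lookahead the parser cannot decide between expanding α and letting N vanish via β.

Nullable non-terminals: Y.
FIRST sets used below: FIRST(Y) = { '(', ',', ε }

Y: nullable alternative(s) Y → ε; FOLLOW(Y) = { $, '(' }
  Y → ε: FIRST \ {ε} = { } — this is the only nullable alternative, skip
  Y → ( - (: FIRST \ {ε} = { '(' } — overlaps FOLLOW(Y) on { '(' }: CONFLICT
  Y → , , Y: FIRST \ {ε} = { ',' } — disjoint from FOLLOW(Y)
  Y → Y (: FIRST \ {ε} = { '(', ',' } — overlaps FOLLOW(Y) on { '(' }: CONFLICT

B has no nullable alternative, so no FIRST/FOLLOW check is needed there.

So the grammar has 2 FIRST/FOLLOW conflicts (marked CONFLICT above).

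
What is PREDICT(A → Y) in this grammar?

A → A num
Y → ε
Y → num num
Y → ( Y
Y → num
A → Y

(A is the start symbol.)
{ $, '(', 'num' }

PREDICT(A → Y) = (FIRST(RHS) \ {ε}) ∪ (FOLLOW(A) if ε ∈ FIRST(RHS), i.e. RHS ⇒* ε)
FIRST(Y) = { '(', 'num', ε }
FIRST(Y) = { '(', 'num', ε }
ε ∈ FIRST(Y) (the right-hand side is nullable), so add FOLLOW(A) = { $, 'num' }
PREDICT(A → Y) = { $, '(', 'num' }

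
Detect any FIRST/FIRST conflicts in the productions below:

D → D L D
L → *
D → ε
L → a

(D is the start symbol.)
No FIRST/FIRST conflicts.

A FIRST/FIRST conflict occurs when two productions N → α and N → β for the same non-terminal have FIRST(α) ∩ FIRST(β) ≠ ∅ (with ε ∈ FIRST of a nullable right-hand side, so two nullable alternatives also conflict).

FIRST sets of the non-terminals at (or reachable through a nullable prefix from) the front of some alternative:
  FIRST(D) = { '*', 'a', ε }
  FIRST(L) = { '*', 'a' }

Productions for D:
  D → D L D: FIRST = { '*', 'a' }
  D → ε: FIRST = { ε }
Productions for L:
  L → *: FIRST = { '*' }
  L → a: FIRST = { 'a' }

All alternatives of each non-terminal have pairwise disjoint FIRST sets.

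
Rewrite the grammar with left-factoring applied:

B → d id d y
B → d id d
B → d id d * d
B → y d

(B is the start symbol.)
B → d id d B'
B' → y
B' → ε
B' → * d
B → y d

Left-factoring transforms A → αβ₁ | αβ₂ into A → αA' and A' → β₁ | β₂
(α is the longest common prefix among the alternatives). Repeat until
no nonterminal has two alternatives with a common prefix.

Round 1: B has alternatives sharing prefix 'd id d'. Introduce B': B → d id d B'
  Add: B' → y
  Add: B' → ε
  Add: B' → * d

No remaining common prefixes — done.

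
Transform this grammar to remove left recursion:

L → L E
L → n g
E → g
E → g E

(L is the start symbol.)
L → n g L'
L' → E L'
L' → ε
E → g
E → g E

L is directly left-recursive. The standard transformation for
  A → A α₁ | ... | A α_m | β₁ | ... | β_n
is
  A  → β₁ A' | ... | β_n A'
  A' → α₁ A' | ... | α_m A' | ε

L → n g becomes L → n g L'
L → L E becomes L' → E L'
Add L' → ε

Productions for other non-terminals are unchanged:
  E → g
  E → g E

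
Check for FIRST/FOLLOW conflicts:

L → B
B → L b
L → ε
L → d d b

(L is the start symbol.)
Nullable non-terminals: L.
FIRST sets used below: FIRST(B) = { 'b', 'd' }

L: nullable alternative(s) L → ε; FOLLOW(L) = { $, 'b' }
  L → B: FIRST \ {ε} = { 'b', 'd' } — overlaps FOLLOW(L) on { 'b' }: CONFLICT
  L → ε: FIRST \ {ε} = { } — this is the only nullable alternative, skip
  L → d d b: FIRST \ {ε} = { 'd' } — disjoint from FOLLOW(L)

B has no nullable alternative, so no FIRST/FOLLOW check is needed there.

So the grammar has 1 FIRST/FOLLOW conflict (marked CONFLICT above).

Answer: Yes. L → B with FOLLOW(L) on { 'b' }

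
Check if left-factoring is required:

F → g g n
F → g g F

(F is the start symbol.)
Yes, F has productions with common prefix 'g g'

Left-factoring is needed when two productions for the same non-terminal
share a common prefix on the right-hand side.

Productions for F:
  F → g g n
  F → g g F

Found common prefix 'g g' in productions for F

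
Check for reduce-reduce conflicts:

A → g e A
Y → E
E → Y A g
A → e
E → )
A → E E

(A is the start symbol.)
Augment with A' → A and build the canonical LR(0) collection (I0 = CLOSURE({[A' → . A]}), then GOTO on every symbol after a dot until no new states appear). It has 12 states:
  I0: { [A → . E E], [A → . e], [A → . g e A], [A' → . A], [E → . )], [E → . Y A g], [Y → . E] }  — shift
  I1: { [E → ) .] }  — reduce
  I2: { [A' → A .] }  — accept
  I3: { [A → E . E], [E → . )], [E → . Y A g], [Y → . E], [Y → E .] }  — shift, reduce
  I4: { [A → . E E], [A → . e], [A → . g e A], [E → . )], [E → . Y A g], [E → Y . A g], [Y → . E] }  — shift
  I5: { [A → e .] }  — reduce
  I6: { [A → g . e A] }  — shift
  I7: { [A → . E E], [A → . e], [A → . g e A], [A → g e . A], [E → . )], [E → . Y A g], [Y → . E] }  — shift
  I8: { [A → g e A .] }  — reduce
  I9: { [E → Y A . g] }  — shift
  I10: { [E → Y A g .] }  — reduce
  I11: { [A → E E .], [Y → E .] }  — 2 reduces

I11 contains complete items [A → E E .], [Y → E .] — reduce-reduce conflict.

Answer: Yes — I11: [A → E E .] vs [Y → E .]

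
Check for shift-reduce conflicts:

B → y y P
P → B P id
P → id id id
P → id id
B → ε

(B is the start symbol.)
A shift-reduce conflict occurs when an LR(0) state has both:
  - a complete (reduce) item [A → α .] (dot at the end), and
  - a shift item [B → β . c γ] (dot before a terminal).

Augment with B' → B and build the canonical LR(0) collection (I0 = CLOSURE({[B' → . B]}), then GOTO on every symbol after a dot until no new states appear). It has 11 states:
  I0: { [B → . y y P], [B → .], [B' → . B] }  — shift, reduce
  I1: { [B' → B .] }  — accept
  I2: { [B → y . y P] }  — shift
  I3: { [B → . y y P], [B → .], [B → y y . P], [P → . B P id], [P → . id id id], [P → . id id] }  — shift, reduce
  I4: { [B → . y y P], [B → .], [P → . B P id], [P → . id id id], [P → . id id], [P → B . P id] }  — shift, reduce
  I5: { [B → y y P .] }  — reduce
  I6: { [P → id . id id], [P → id . id] }  — shift
  I7: { [P → id id . id], [P → id id .] }  — shift, reduce
  I8: { [P → id id id .] }  — reduce
  I9: { [P → B P . id] }  — shift
  I10: { [P → B P id .] }  — reduce

I0 contains reduce item [B → .] and shift item [B → . y y P] — shift-reduce conflict.
I3 contains reduce item [B → .] and shift items [B → . y y P], [P → . id id], [P → . id id id] — shift-reduce conflict.
I4 contains reduce item [B → .] and shift items [B → . y y P], [P → . id id], [P → . id id id] — shift-reduce conflict.
I7 contains reduce item [P → id id .] and shift item [P → id id . id] — shift-reduce conflict.

Answer: Yes — I0: [B → .] vs [B → . y y P]; I3: [B → .] vs [B → . y y P]; I4: [B → .] vs [B → . y y P]; I7: [P → id id .] vs [P → id id . id]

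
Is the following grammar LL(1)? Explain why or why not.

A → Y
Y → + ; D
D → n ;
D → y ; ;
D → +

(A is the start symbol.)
Yes, the grammar is LL(1).

A grammar is LL(1) if for each non-terminal N with multiple productions, the predict sets of those productions are pairwise disjoint, where PREDICT(N → α) = (FIRST(α) \ {ε}) ∪ (FOLLOW(N) if α ⇒* ε).

For D:
  PREDICT(D → n ';') = { 'n' }
  PREDICT(D → y ';' ';') = { 'y' }
  PREDICT(D → '+') = { '+' }
A, Y have a single production, so nothing to check there.

All predict sets are disjoint. The grammar IS LL(1).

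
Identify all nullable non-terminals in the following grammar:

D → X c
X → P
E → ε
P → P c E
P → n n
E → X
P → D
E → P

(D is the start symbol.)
ε-productions: E → ε
So E is immediately nullable.
No further non-terminal can be added: every production for the remaining non-terminals contains a terminal or a non-nullable non-terminal.
Nullable = { 'E' }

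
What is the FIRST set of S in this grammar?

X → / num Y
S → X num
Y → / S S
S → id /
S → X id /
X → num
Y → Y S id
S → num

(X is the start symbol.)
{ '/', 'id', 'num' }

To compute FIRST(S), examine every production with S on the left-hand side, reading each right-hand side left to right until a non-nullable symbol is reached.

FIRST sets of the other non-terminals involved (by the same procedure, iterated to a fixed point):
  FIRST(X) = { '/', 'num' }

From S → X num:
  - X is a non-terminal: add FIRST(X) \ {ε} = { '/', 'num' }
    X is not nullable, so stop
From S → id /:
  - id is a terminal: add 'id' and stop
From S → X id /:
  - X is a non-terminal: add FIRST(X) \ {ε} = { '/', 'num' }
    X is not nullable, so stop
From S → num:
  - num is a terminal: add 'num' and stop

Collecting: FIRST(S) = { '/', 'id', 'num' }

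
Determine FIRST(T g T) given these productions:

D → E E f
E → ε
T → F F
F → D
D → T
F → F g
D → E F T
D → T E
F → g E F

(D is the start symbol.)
FIRST sets of the non-terminals involved (from the grammar, by fixed-point iteration):
  FIRST(T) = { 'f', 'g' }

To compute FIRST(T g T), process the symbols left to right:
Symbol T is a non-terminal. Add FIRST(T) \ {ε} = { 'f', 'g' }
T is not nullable (ε ∉ FIRST(T)), so stop here.
FIRST(T g T) = { 'f', 'g' }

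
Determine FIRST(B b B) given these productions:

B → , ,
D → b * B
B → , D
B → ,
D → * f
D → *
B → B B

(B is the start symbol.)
{ ',' }

FIRST sets of the non-terminals involved (from the grammar, by fixed-point iteration):
  FIRST(B) = { ',' }

To compute FIRST(B b B), process the symbols left to right:
Symbol B is a non-terminal. Add FIRST(B) \ {ε} = { ',' }
B is not nullable (ε ∉ FIRST(B)), so stop here.
FIRST(B b B) = { ',' }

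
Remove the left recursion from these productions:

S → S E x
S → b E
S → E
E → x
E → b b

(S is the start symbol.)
S is directly left-recursive. The standard transformation for
  A → A α₁ | ... | A α_m | β₁ | ... | β_n
is
  A  → β₁ A' | ... | β_n A'
  A' → α₁ A' | ... | α_m A' | ε

S → b E becomes S → b E S'
S → E becomes S → E S'
S → S E x becomes S' → E x S'
Add S' → ε

Productions for other non-terminals are unchanged:
  E → x
  E → b b

Resulting grammar:
S → b E S'
S → E S'
S' → E x S'
S' → ε
E → x
E → b b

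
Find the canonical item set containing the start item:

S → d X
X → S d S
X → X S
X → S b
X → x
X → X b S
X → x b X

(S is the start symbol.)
First, augment the grammar with S' → S
I₀ = CLOSURE({ [S' → . S] }):
  [S' → . S] has the dot before S: add [S → . d X]
No further items can be added.

I₀ = { [S → . d X], [S' → . S] }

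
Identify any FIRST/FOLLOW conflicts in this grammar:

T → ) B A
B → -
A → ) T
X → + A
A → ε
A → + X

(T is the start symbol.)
No FIRST/FOLLOW conflicts.

Nullable non-terminals: A.

A: nullable alternative(s) A → ε; FOLLOW(A) = { $ }
  A → ) T: FIRST \ {ε} = { ')' } — disjoint from FOLLOW(A)
  A → ε: FIRST \ {ε} = { } — this is the only nullable alternative, skip
  A → + X: FIRST \ {ε} = { '+' } — disjoint from FOLLOW(A)

B, T, X have no nullable alternative, so no FIRST/FOLLOW check is needed there.

No FIRST/FOLLOW conflicts found.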